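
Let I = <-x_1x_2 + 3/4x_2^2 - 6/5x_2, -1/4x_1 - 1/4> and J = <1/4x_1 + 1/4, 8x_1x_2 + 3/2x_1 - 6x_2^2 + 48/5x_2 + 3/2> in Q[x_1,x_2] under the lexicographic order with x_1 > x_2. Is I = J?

For a fixed monomial order, each ideal has a unique reduced Gröbner basis; comparing bases decides equality.
Buchberger on the first generating set:
f_1 = -x_1x_2 + 3/4x_2^2 - 6/5x_2, LT = x_1x_2.
f_2 = -1/4x_1 - 1/4, LT = x_1.

S(f_1,f_2): lcm = x_1x_2. S = -3/4x_2^2 + 1/5x_2.
  leading term x_2^2: no divisor's leading term divides it; move -3/4x_2^2 to the remainder.
  leading term x_2: no divisor's leading term divides it; move 1/5x_2 to the remainder.
  remainder -3/4x_2^2 + 1/5x_2 ≠ 0; add g_3 = -3/4x_2^2 + 1/5x_2 to the basis.

The other S-polynomials (S(f_1,g_3), S(f_2,g_3)) all reduce to 0 modulo the current basis, so we have a Gröbner basis.
Inter-reduce: drop elements whose leading term is divisible by another's, tail-reduce, and make monic.
Reduced Gröbner basis: {x_1 + 1, x_2^2 - 4/15x_2}.

Buchberger on the second generating set:
h_1 = 1/4x_1 + 1/4, LT = x_1.
h_2 = 8x_1x_2 + 3/2x_1 - 6x_2^2 + 48/5x_2 + 3/2, LT = x_1x_2.

S(h_1,h_2): lcm = x_1x_2. S = -3/16x_1 + 3/4x_2^2 - 1/5x_2 - 3/16.
  leading term x_1: subtract (-3/4)·h_1 from -3/16x_1 + 3/4x_2^2 - 1/5x_2 - 3/16 → 3/4x_2^2 - 1/5x_2
  leading term x_2^2: no divisor's leading term divides it; move 3/4x_2^2 to the remainder.
  leading term x_2: no divisor's leading term divides it; move -1/5x_2 to the remainder.
  remainder 3/4x_2^2 - 1/5x_2 ≠ 0; add k_3 = 3/4x_2^2 - 1/5x_2 to the basis.

The other S-polynomials (S(h_1,k_3), S(h_2,k_3)) all reduce to 0 modulo the current basis, so we have a Gröbner basis.
Inter-reduce: drop elements whose leading term is divisible by another's, tail-reduce, and make monic.
Reduced Gröbner basis: {x_1 + 1, x_2^2 - 4/15x_2}.

The two bases agree; hence the ideals are identical.

Yes, the ideals are equal.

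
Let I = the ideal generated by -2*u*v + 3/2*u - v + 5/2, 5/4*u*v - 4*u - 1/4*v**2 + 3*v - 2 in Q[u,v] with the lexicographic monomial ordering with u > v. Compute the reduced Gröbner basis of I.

f_1 = -2*u*v + 3/2*u - v + 5/2, LT = u*v.
f_2 = 5/4*u*v - 4*u - 1/4*v**2 + 3*v - 2, LT = u*v.

S(f_1,f_2): lcm = u*v. S = 49/20*u + 1/5*v**2 - 19/10*v + 7/20.
  leading term u: no divisor's leading term divides it; move 49/20*u to the remainder.
  leading term v**2: no divisor's leading term divides it; move 1/5*v**2 to the remainder.
  leading term v: no divisor's leading term divides it; move -19/10*v to the remainder.
  leading term 1: no divisor's leading term divides it; move 7/20 to the remainder.
  remainder 49/20*u + 1/5*v**2 - 19/10*v + 7/20 ≠ 0; add g_3 = 49/20*u + 1/5*v**2 - 19/10*v + 7/20 to the basis.

S(f_1,g_3): lcm = u*v. S = -3/4*u - 4/49*v**3 + 38/49*v**2 + 5/14*v - 5/4.
  leading term u: subtract (-15/49)·g_3 from -3/4*u - 4/49*v**3 + 38/49*v**2 + 5/14*v - 5/4 → -4/49*v**3 + 41/49*v**2 - 11/49*v - 8/7
  leading term v**3: no divisor's leading term divides it; move -4/49*v**3 to the remainder.
  leading term v**2: no divisor's leading term divides it; move 41/49*v**2 to the remainder.
  leading term v: no divisor's leading term divides it; move -11/49*v to the remainder.
  leading term 1: no divisor's leading term divides it; move -8/7 to the remainder.
  remainder -4/49*v**3 + 41/49*v**2 - 11/49*v - 8/7 ≠ 0; add g_4 = -4/49*v**3 + 41/49*v**2 - 11/49*v - 8/7 to the basis.

S(f_2,g_3): lcm = u*v. S = -16/5*u - 4/49*v**3 + 141/245*v**2 + 79/35*v - 8/5.
  leading term u: subtract (-64/49)·g_3 from -16/5*u - 4/49*v**3 + 141/245*v**2 + 79/35*v - 8/5 → -4/49*v**3 + 41/49*v**2 - 11/49*v - 8/7
  leading term v**3: subtract (1)·g_4 from -4/49*v**3 + 41/49*v**2 - 11/49*v - 8/7 → 0
  remainder 0.

S(f_1,g_4): lcm = u*v**3. S = 19/2*u*v**2 - 11/4*u*v - 14*u + 1/2*v**3 - 5/4*v**2.
  leading term u*v**2: subtract (-19/4*v)·f_1 from 19/2*u*v**2 - 11/4*u*v - 14*u + 1/2*v**3 - 5/4*v**2 → 35/8*u*v - 14*u + 1/2*v**3 - 6*v**2 + 95/8*v
  leading term u*v: subtract (-35/16)·f_1 from 35/8*u*v - 14*u + 1/2*v**3 - 6*v**2 + 95/8*v → -343/32*u + 1/2*v**3 - 6*v**2 + 155/16*v + 175/32
  leading term u: subtract (-35/8)·g_3 from -343/32*u + 1/2*v**3 - 6*v**2 + 155/16*v + 175/32 → 1/2*v**3 - 41/8*v**2 + 11/8*v + 7
  leading term v**3: subtract (-49/8)·g_4 from 1/2*v**3 - 41/8*v**2 + 11/8*v + 7 → 0
  remainder 0.

S(f_2,g_4): lcm = u*v**3. S = 141/20*u*v**2 - 11/4*u*v - 14*u - 1/5*v**4 + 12/5*v**3 - 8/5*v**2.
  leading term u*v**2: subtract (-141/40*v)·f_1 from 141/20*u*v**2 - 11/4*u*v - 14*u - 1/5*v**4 + 12/5*v**3 - 8/5*v**2 → 203/80*u*v - 14*u - 1/5*v**4 + 12/5*v**3 - 41/8*v**2 + 141/16*v
  leading term u*v: subtract (-203/160)·f_1 from 203/80*u*v - 14*u - 1/5*v**4 + 12/5*v**3 - 41/8*v**2 + 141/16*v → -3871/320*u - 1/5*v**4 + 12/5*v**3 - 41/8*v**2 + 1207/160*v + 203/64
  leading term u: subtract (-79/16)·g_3 from -3871/320*u - 1/5*v**4 + 12/5*v**3 - 41/8*v**2 + 1207/160*v + 203/64 → -1/5*v**4 + 12/5*v**3 - 331/80*v**2 - 147/80*v + 49/10
  leading term v**4: subtract (49/20*v)·g_4 from -1/5*v**4 + 12/5*v**3 - 331/80*v**2 - 147/80*v + 49/10 → 7/20*v**3 - 287/80*v**2 + 77/80*v + 49/10
  leading term v**3: subtract (-343/80)·g_4 from 7/20*v**3 - 287/80*v**2 + 77/80*v + 49/10 → 0
  remainder 0.

S(g_3,g_4): leading monomials are coprime, so the S-polynomial reduces to 0 (Buchberger's first criterion).
Every S-polynomial of the final basis reduces to 0, so we have a Gröbner basis.
Inter-reduce: drop elements whose leading term is divisible by another's, tail-reduce, and make monic.

G = {u + 4/49*v**2 - 38/49*v + 1/7, v**3 - 41/4*v**2 + 11/4*v + 14}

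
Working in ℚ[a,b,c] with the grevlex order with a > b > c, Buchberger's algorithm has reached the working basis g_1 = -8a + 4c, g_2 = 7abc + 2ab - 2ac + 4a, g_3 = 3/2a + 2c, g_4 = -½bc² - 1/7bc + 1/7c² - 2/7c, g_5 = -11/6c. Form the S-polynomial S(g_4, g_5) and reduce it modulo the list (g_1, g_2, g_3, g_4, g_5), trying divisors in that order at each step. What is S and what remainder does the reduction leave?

S(g_4, g_5) = 2/7bc - 2/7c² + 4/7c; remainder on division = 0.

lcm(LM(g_4), LM(g_5)) = bc².
S = (lcm/LT(g_4))·g_4 − (lcm/LT(g_5))·g_5 = 2/7bc - 2/7c² + 4/7c.
Reduce S modulo (g_1, g_2, g_3, g_4, g_5) in that order:
  leading term bc: subtract (-12/77b)·g_5 from 2/7bc - 2/7c² + 4/7c → -2/7c² + 4/7c
  leading term c²: subtract (12/77c)·g_5 from -2/7c² + 4/7c → 4/7c
  leading term c: subtract (-24/77)·g_5 from 4/7c → 0
The remainder is 0, so this S-polynomial contributes no new basis element.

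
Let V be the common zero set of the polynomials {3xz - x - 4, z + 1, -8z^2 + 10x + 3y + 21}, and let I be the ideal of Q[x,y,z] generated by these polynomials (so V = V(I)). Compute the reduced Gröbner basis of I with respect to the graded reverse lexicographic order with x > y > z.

f_1 = 3xz - x - 4, LT = xz.
f_2 = z + 1, LT = z.
f_3 = -8z^2 + 10x + 3y + 21, LT = z^2.

S(f_1,f_2): lcm = xz. S = -4/3x - 4/3.
  reduce S modulo (f_1, f_2, f_3):
  remainder -4/3x - 4/3 ≠ 0; add g_4 = -4/3x - 4/3 to the basis.

S(f_1,f_3): lcm = xz^2. S = 5/4x^2 + 3/8xy - 1/3xz + 21/8x - 4/3z.
  reduce S modulo (f_1, f_2, f_3, g_4):
  remainder -3/8y - 3/8 ≠ 0; add g_5 = -3/8y - 3/8 to the basis.

The other S-polynomials (S(f_2,f_3), S(f_1,g_4), S(f_2,g_4), S(f_3,g_4), S(f_1,g_5), S(f_2,g_5), S(f_3,g_5), S(g_4,g_5)) all reduce to 0 modulo the current basis, so we have a Gröbner basis.
Inter-reduce: drop elements whose leading term is divisible by another's, tail-reduce, and make monic.

G = {x + 1, y + 1, z + 1}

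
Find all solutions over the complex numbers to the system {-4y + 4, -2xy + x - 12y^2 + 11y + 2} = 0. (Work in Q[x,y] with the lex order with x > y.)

Compute a lex Gröbner basis by Buchberger's algorithm.
f_1 = -4y + 4, LT = y.
f_2 = -2xy + x - 12y^2 + 11y + 2, LT = xy.

S(f_1,f_2): lcm = xy. S = -1/2x - 6y^2 + 11/2y + 1.
  reduce S modulo (f_1, f_2):
  remainder -1/2x + 1/2 ≠ 0; add h_3 = -1/2x + 1/2 to the basis.

The other S-polynomials (S(f_1,h_3), S(f_2,h_3)) all reduce to 0 modulo the current basis, so we have a Gröbner basis.
Inter-reduce: drop elements whose leading term is divisible by another's, tail-reduce, and make monic.
Reduced Gröbner basis: {x - 1, y - 1}.

Since the basis is lex-ordered, y - 1 is univariate in y. Its roots are {1}. Back-substituting each root into the other basis elements fixes the other coordinates.
  y = 1: the earlier basis element becomes x - 1 = 0, giving x = 1 — point (1, 1).

{(1, 1)}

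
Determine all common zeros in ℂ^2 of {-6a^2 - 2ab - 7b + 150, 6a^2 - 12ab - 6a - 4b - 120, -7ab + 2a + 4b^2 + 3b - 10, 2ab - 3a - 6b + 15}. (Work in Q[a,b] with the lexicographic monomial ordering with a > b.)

Compute a lex Gröbner basis by Buchberger's algorithm.
f_1 = -6a^2 - 2ab - 7b + 150, LT = a^2.
f_2 = 6a^2 - 12ab - 6a - 4b - 120, LT = a^2.
f_3 = -7ab + 2a + 4b^2 + 3b - 10, LT = ab.
f_4 = 2ab - 3a - 6b + 15, LT = ab.

S(f_1,f_2): lcm = a^2. S = 7/3ab + a + 11/6b - 5.
  reduce S modulo (f_1, f_2, f_3, f_4):
  remainder 5/3a + 4/3b^2 + 17/6b - 25/3 ≠ 0; add h_5 = 5/3a + 4/3b^2 + 17/6b - 25/3 to the basis.

S(f_1,f_3): lcm = a^2b. S = 2/7a^2 + 19/21ab^2 + 3/7ab - 10/7a + 7/6b^2 - 25b.
  reduce S modulo (f_1, f_2, f_3, f_4, h_5):
  remainder 76/147b^3 + 29843/10290b^2 - 124669/5145b ≠ 0; add h_6 = 76/147b^3 + 29843/10290b^2 - 124669/5145b to the basis.

S(f_1,f_4): lcm = a^2b. S = 3/2a^2 + 1/3ab^2 + 3ab - 15/2a + 7/6b^2 - 25b.
  reduce S modulo (f_1, f_2, f_3, f_4, h_5, h_6):
  remainder 4742/665b^2 - 11366/1995b ≠ 0; add h_7 = 4742/665b^2 - 11366/1995b to the basis.

S(f_2,f_3): lcm = a^2b. S = 2/7a^2 - 10/7ab^2 - 4/7ab - 10/7a - 2/3b^2 - 20b.
  reduce S modulo (f_1, f_2, f_3, f_4, h_5, h_6, h_7):
  remainder -1084163/21339b ≠ 0; add h_8 = -1084163/21339b to the basis.

The other S-polynomials (S(f_2,f_4), S(f_3,f_4), S(f_1,h_5), S(f_2,h_5), S(f_3,h_5), S(f_4,h_5), S(f_1,h_6), S(f_2,h_6), S(f_3,h_6), S(f_4,h_6), S(h_5,h_6), S(f_1,h_7), S(f_2,h_7), S(f_3,h_7), S(f_4,h_7), S(h_5,h_7), S(h_6,h_7), S(f_1,h_8), S(f_2,h_8), S(f_3,h_8), S(f_4,h_8), S(h_5,h_8), S(h_6,h_8), S(h_7,h_8)) all reduce to 0 modulo the current basis, so we have a Gröbner basis.
Inter-reduce: drop elements whose leading term is divisible by another's, tail-reduce, and make monic.
Reduced Gröbner basis: {a - 5, b}.

From the last basis element, b = 0, so b takes values in {0}. Each choice, substituted upward through the basis, yields the corresponding point(s) of the solution set.
  b = 0: the earlier basis element becomes a - 5 = 0, giving a = 5 — point (5, 0).
Zero-dimensionality of the ideal guarantees finitely many solutions over ℂ.

{(5, 0)}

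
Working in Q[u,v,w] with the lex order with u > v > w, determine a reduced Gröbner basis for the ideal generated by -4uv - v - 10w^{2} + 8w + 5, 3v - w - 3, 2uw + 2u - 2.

G = {u + \tfrac{15}{4}w^{2} - \tfrac{23}{8}w - 1, v - \tfrac{1}{3}w - 1, w^{3} + \tfrac{7}{30}w^{2} - \tfrac{31}{30}w}

f_1 = -4uv - v - 10w^{2} + 8w + 5, LT = uv.
f_2 = 3v - w - 3, LT = v.
f_3 = 2uw + 2u - 2, LT = uw.

S(f_1,f_2): lcm = uv. S = \tfrac{1}{3}uw + u + \tfrac{1}{4}v + \tfrac{5}{2}w^{2} - 2w - \tfrac{5}{4}.
  leading term uw: subtract (\tfrac{1}{6})·f_3 from \tfrac{1}{3}uw + u + \tfrac{1}{4}v + \tfrac{5}{2}w^{2} - 2w - \tfrac{5}{4} → \tfrac{2}{3}u + \tfrac{1}{4}v + \tfrac{5}{2}w^{2} - 2w - \tfrac{11}{12}
  leading term u: no divisor's leading term divides it; move \tfrac{2}{3}u to the remainder.
  leading term v: subtract (\tfrac{1}{12})·f_2 from \tfrac{1}{4}v + \tfrac{5}{2}w^{2} - 2w - \tfrac{11}{12} → \tfrac{5}{2}w^{2} - \tfrac{23}{12}w - \tfrac{2}{3}
  leading term w^{2}: no divisor's leading term divides it; move \tfrac{5}{2}w^{2} to the remainder.
  leading term w: no divisor's leading term divides it; move -\tfrac{23}{12}w to the remainder.
  leading term 1: no divisor's leading term divides it; move -\tfrac{2}{3} to the remainder.
  remainder \tfrac{2}{3}u + \tfrac{5}{2}w^{2} - \tfrac{23}{12}w - \tfrac{2}{3} ≠ 0; add g_4 = \tfrac{2}{3}u + \tfrac{5}{2}w^{2} - \tfrac{23}{12}w - \tfrac{2}{3} to the basis.

S(f_1,f_3): lcm = uvw. S = -uv + \tfrac{1}{4}vw + v + \tfrac{5}{2}w^{3} - 2w^{2} - \tfrac{5}{4}w.
  leading term uv: subtract (\tfrac{1}{4})·f_1 from -uv + \tfrac{1}{4}vw + v + \tfrac{5}{2}w^{3} - 2w^{2} - \tfrac{5}{4}w → \tfrac{1}{4}vw + \tfrac{5}{4}v + \tfrac{5}{2}w^{3} + \tfrac{1}{2}w^{2} - \tfrac{13}{4}w - \tfrac{5}{4}
  leading term vw: subtract (\tfrac{1}{12}w)·f_2 from \tfrac{1}{4}vw + \tfrac{5}{4}v + \tfrac{5}{2}w^{3} + \tfrac{1}{2}w^{2} - \tfrac{13}{4}w - \tfrac{5}{4} → \tfrac{5}{4}v + \tfrac{5}{2}w^{3} + \tfrac{7}{12}w^{2} - 3w - \tfrac{5}{4}
  leading term v: subtract (\tfrac{5}{12})·f_2 from \tfrac{5}{4}v + \tfrac{5}{2}w^{3} + \tfrac{7}{12}w^{2} - 3w - \tfrac{5}{4} → \tfrac{5}{2}w^{3} + \tfrac{7}{12}w^{2} - \tfrac{31}{12}w
  leading term w^{3}: no divisor's leading term divides it; move \tfrac{5}{2}w^{3} to the remainder.
  leading term w^{2}: no divisor's leading term divides it; move \tfrac{7}{12}w^{2} to the remainder.
  leading term w: no divisor's leading term divides it; move -\tfrac{31}{12}w to the remainder.
  remainder \tfrac{5}{2}w^{3} + \tfrac{7}{12}w^{2} - \tfrac{31}{12}w ≠ 0; add g_5 = \tfrac{5}{2}w^{3} + \tfrac{7}{12}w^{2} - \tfrac{31}{12}w to the basis.

The other S-polynomials (S(f_2,f_3), S(f_1,g_4), S(f_2,g_4), S(f_3,g_4), S(f_1,g_5), S(f_2,g_5), S(f_3,g_5), S(g_4,g_5)) all reduce to 0 modulo the current basis, so we have a Gröbner basis.
Inter-reduce: drop elements whose leading term is divisible by another's, tail-reduce, and make monic.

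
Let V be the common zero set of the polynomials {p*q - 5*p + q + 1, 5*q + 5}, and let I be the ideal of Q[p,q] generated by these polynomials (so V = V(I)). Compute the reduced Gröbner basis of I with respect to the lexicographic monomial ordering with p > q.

G = {p, q + 1}

This is the nonlinear analogue of row-reducing a linear system.

f_1 = p*q - 5*p + q + 1, LT = p*q.
f_2 = 5*q + 5, LT = q.

S(f_1,f_2): lcm = p*q. S = -6*p + q + 1.
  leading term p: no divisor's leading term divides it; move -6*p to the remainder.
  leading term q: subtract (1/5)·f_2 from q + 1 → 0
  remainder -6*p ≠ 0; add g_3 = -6*p to the basis.

The other S-polynomials (S(f_1,g_3), S(f_2,g_3)) all reduce to 0 modulo the current basis, so we have a Gröbner basis.
Inter-reduce: drop elements whose leading term is divisible by another's, tail-reduce, and make monic.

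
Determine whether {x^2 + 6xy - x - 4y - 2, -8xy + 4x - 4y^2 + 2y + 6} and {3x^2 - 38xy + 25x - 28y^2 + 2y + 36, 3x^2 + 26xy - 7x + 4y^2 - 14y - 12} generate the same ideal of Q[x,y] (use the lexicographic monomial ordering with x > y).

Yes, the ideals are equal.

Two ideals are equal iff their reduced Gröbner bases coincide (the reduced basis is unique for a fixed ordering).
Buchberger on the first generating set:
f_1 = x^2 + 6xy - x - 4y - 2, LT = x^2.
f_2 = -8xy + 4x - 4y^2 + 2y + 6, LT = xy.

S(f_1,f_2): lcm = x^2y. S = 1/2x^2 + 11/2xy^2 - 3/4xy + 3/4x - 4y^2 - 2y.
  leading term x^2: subtract (1/2)·f_1 from 1/2x^2 + 11/2xy^2 - 3/4xy + 3/4x - 4y^2 - 2y → 11/2xy^2 - 15/4xy + 5/4x - 4y^2 + 1
  leading term xy^2: subtract (-11/16y)·f_2 from 11/2xy^2 - 15/4xy + 5/4x - 4y^2 + 1 → -xy + 5/4x - 11/4y^3 - 21/8y^2 + 33/8y + 1
  leading term xy: subtract (1/8)·f_2 from -xy + 5/4x - 11/4y^3 - 21/8y^2 + 33/8y + 1 → 3/4x - 11/4y^3 - 17/8y^2 + 31/8y + 1/4
  leading term x: no divisor's leading term divides it; move 3/4x to the remainder.
  leading term y^3: no divisor's leading term divides it; move -11/4y^3 to the remainder.
  leading term y^2: no divisor's leading term divides it; move -17/8y^2 to the remainder.
  leading term y: no divisor's leading term divides it; move 31/8y to the remainder.
  leading term 1: no divisor's leading term divides it; move 1/4 to the remainder.
  remainder 3/4x - 11/4y^3 - 17/8y^2 + 31/8y + 1/4 ≠ 0; add g_3 = 3/4x - 11/4y^3 - 17/8y^2 + 31/8y + 1/4 to the basis.

S(f_1,g_3): lcm = x^2. S = 11/3xy^3 + 17/6xy^2 + 5/6xy - 4/3x - 4y - 2.
  leading term xy^3: subtract (-11/24y^2)·f_2 from 11/3xy^3 + 17/6xy^2 + 5/6xy - 4/3x - 4y - 2 → 14/3xy^2 + 5/6xy - 4/3x - 11/6y^4 + 11/12y^3 + 11/4y^2 - 4y - 2
  leading term xy^2: subtract (-7/12y)·f_2 from 14/3xy^2 + 5/6xy - 4/3x - 11/6y^4 + 11/12y^3 + 11/4y^2 - 4y - 2 → 19/6xy - 4/3x - 11/6y^4 - 17/12y^3 + 47/12y^2 - 1/2y - 2
  leading term xy: subtract (-19/48)·f_2 from 19/6xy - 4/3x - 11/6y^4 - 17/12y^3 + 47/12y^2 - 1/2y - 2 → 1/4x - 11/6y^4 - 17/12y^3 + 7/3y^2 + 7/24y + 3/8
  leading term x: subtract (1/3)·g_3 from 1/4x - 11/6y^4 - 17/12y^3 + 7/3y^2 + 7/24y + 3/8 → -11/6y^4 - 1/2y^3 + 73/24y^2 - y + 7/24
  leading term y^4: no divisor's leading term divides it; move -11/6y^4 to the remainder.
  leading term y^3: no divisor's leading term divides it; move -1/2y^3 to the remainder.
  leading term y^2: no divisor's leading term divides it; move 73/24y^2 to the remainder.
  leading term y: no divisor's leading term divides it; move -y to the remainder.
  leading term 1: no divisor's leading term divides it; move 7/24 to the remainder.
  remainder -11/6y^4 - 1/2y^3 + 73/24y^2 - y + 7/24 ≠ 0; add g_4 = -11/6y^4 - 1/2y^3 + 73/24y^2 - y + 7/24 to the basis.

The other S-polynomials (S(f_2,g_3), S(f_1,g_4), S(f_2,g_4), S(g_3,g_4)) all reduce to 0 modulo the current basis, so we have a Gröbner basis.
Inter-reduce: drop elements whose leading term is divisible by another's, tail-reduce, and make monic.
Reduced Gröbner basis: {x - 11/3y^3 - 17/6y^2 + 31/6y + 1/3, y^4 + 3/11y^3 - 73/44y^2 + 6/11y - 7/44}.

Buchberger on the second generating set:
h_1 = 3x^2 - 38xy + 25x - 28y^2 + 2y + 36, LT = x^2.
h_2 = 3x^2 + 26xy - 7x + 4y^2 - 14y - 12, LT = x^2.

S(h_1,h_2): lcm = x^2. S = -64/3xy + 32/3x - 32/3y^2 + 16/3y + 16.
  leading term xy: no divisor's leading term divides it; move -64/3xy to the remainder.
  leading term x: no divisor's leading term divides it; move 32/3x to the remainder.
  leading term y^2: no divisor's leading term divides it; move -32/3y^2 to the remainder.
  leading term y: no divisor's leading term divides it; move 16/3y to the remainder.
  leading term 1: no divisor's leading term divides it; move 16 to the remainder.
  remainder -64/3xy + 32/3x - 32/3y^2 + 16/3y + 16 ≠ 0; add k_3 = -64/3xy + 32/3x - 32/3y^2 + 16/3y + 16 to the basis.

S(h_1,k_3): lcm = x^2y. S = 1/2x^2 - 79/6xy^2 + 103/12xy + 3/4x - 28/3y^3 + 2/3y^2 + 12y.
  leading term x^2: subtract (1/6)·h_1 from 1/2x^2 - 79/6xy^2 + 103/12xy + 3/4x - 28/3y^3 + 2/3y^2 + 12y → -79/6xy^2 + 179/12xy - 41/12x - 28/3y^3 + 16/3y^2 + 35/3y - 6
  leading term xy^2: subtract (79/128y)·k_3 from -79/6xy^2 + 179/12xy - 41/12x - 28/3y^3 + 16/3y^2 + 35/3y - 6 → 25/3xy - 41/12x - 11/4y^3 + 49/24y^2 + 43/24y - 6
  leading term xy: subtract (-25/64)·k_3 from 25/3xy - 41/12x - 11/4y^3 + 49/24y^2 + 43/24y - 6 → 3/4x - 11/4y^3 - 17/8y^2 + 31/8y + 1/4
  leading term x: no divisor's leading term divides it; move 3/4x to the remainder.
  leading term y^3: no divisor's leading term divides it; move -11/4y^3 to the remainder.
  leading term y^2: no divisor's leading term divides it; move -17/8y^2 to the remainder.
  leading term y: no divisor's leading term divides it; move 31/8y to the remainder.
  leading term 1: no divisor's leading term divides it; move 1/4 to the remainder.
  remainder 3/4x - 11/4y^3 - 17/8y^2 + 31/8y + 1/4 ≠ 0; add k_4 = 3/4x - 11/4y^3 - 17/8y^2 + 31/8y + 1/4 to the basis.

S(h_1,k_4): lcm = x^2. S = 11/3xy^3 + 17/6xy^2 - 107/6xy + 8x - 28/3y^2 + 2/3y + 12.
  leading term xy^3: subtract (-11/64y^2)·k_3 from 11/3xy^3 + 17/6xy^2 - 107/6xy + 8x - 28/3y^2 + 2/3y + 12 → 14/3xy^2 - 107/6xy + 8x - 11/6y^4 + 11/12y^3 - 79/12y^2 + 2/3y + 12
  leading term xy^2: subtract (-7/32y)·k_3 from 14/3xy^2 - 107/6xy + 8x - 11/6y^4 + 11/12y^3 - 79/12y^2 + 2/3y + 12 → -31/2xy + 8x - 11/6y^4 - 17/12y^3 - 65/12y^2 + 25/6y + 12
  leading term xy: subtract (93/128)·k_3 from -31/2xy + 8x - 11/6y^4 - 17/12y^3 - 65/12y^2 + 25/6y + 12 → 1/4x - 11/6y^4 - 17/12y^3 + 7/3y^2 + 7/24y + 3/8
  leading term x: subtract (1/3)·k_4 from 1/4x - 11/6y^4 - 17/12y^3 + 7/3y^2 + 7/24y + 3/8 → -11/6y^4 - 1/2y^3 + 73/24y^2 - y + 7/24
  leading term y^4: no divisor's leading term divides it; move -11/6y^4 to the remainder.
  leading term y^3: no divisor's leading term divides it; move -1/2y^3 to the remainder.
  leading term y^2: no divisor's leading term divides it; move 73/24y^2 to the remainder.
  leading term y: no divisor's leading term divides it; move -y to the remainder.
  leading term 1: no divisor's leading term divides it; move 7/24 to the remainder.
  remainder -11/6y^4 - 1/2y^3 + 73/24y^2 - y + 7/24 ≠ 0; add k_5 = -11/6y^4 - 1/2y^3 + 73/24y^2 - y + 7/24 to the basis.

The other S-polynomials (S(h_2,k_3), S(h_2,k_4), S(k_3,k_4), S(h_1,k_5), S(h_2,k_5), S(k_3,k_5), S(k_4,k_5)) all reduce to 0 modulo the current basis, so we have a Gröbner basis.
Inter-reduce: drop elements whose leading term is divisible by another's, tail-reduce, and make monic.
Reduced Gröbner basis: {x - 11/3y^3 - 17/6y^2 + 31/6y + 1/3, y^4 + 3/11y^3 - 73/44y^2 + 6/11y - 7/44}.

The two bases agree; hence the ideals are identical.
The same test decides containment: I ⊆ J iff every generator of I reduces to 0 modulo a Gröbner basis of J.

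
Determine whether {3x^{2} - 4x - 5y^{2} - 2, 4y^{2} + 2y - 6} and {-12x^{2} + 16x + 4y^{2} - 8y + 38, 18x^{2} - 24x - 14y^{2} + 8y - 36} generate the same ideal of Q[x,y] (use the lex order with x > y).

No, the ideals differ.

Since reduced Gröbner bases are canonical representatives of ideals under a given ordering, it suffices to compute and compare them.
Buchberger on the first generating set:
f_1 = 3x^{2} - 4x - 5y^{2} - 2, LT = x^{2}.
f_2 = 4y^{2} + 2y - 6, LT = y^{2}.

The S-polynomials (S(f_1,f_2)) all reduce to 0 modulo the current basis, so we have a Gröbner basis.
Inter-reduce: drop elements whose leading term is divisible by another's, tail-reduce, and make monic.
Reduced Gröbner basis: {x^{2} - \tfrac{4}{3}x + \tfrac{5}{6}y - \tfrac{19}{6}, y^{2} + \tfrac{1}{2}y - \tfrac{3}{2}}.

Buchberger on the second generating set:
h_1 = -12x^{2} + 16x + 4y^{2} - 8y + 38, LT = x^{2}.
h_2 = 18x^{2} - 24x - 14y^{2} + 8y - 36, LT = x^{2}.

S(h_1,h_2): lcm = x^{2}. S = \tfrac{4}{9}y^{2} + \tfrac{2}{9}y - \tfrac{7}{6}.
  leading term y^{2}: no divisor's leading term divides it; move \tfrac{4}{9}y^{2} to the remainder.
  leading term y: no divisor's leading term divides it; move \tfrac{2}{9}y to the remainder.
  leading term 1: no divisor's leading term divides it; move -\tfrac{7}{6} to the remainder.
  remainder \tfrac{4}{9}y^{2} + \tfrac{2}{9}y - \tfrac{7}{6} ≠ 0; add k_3 = \tfrac{4}{9}y^{2} + \tfrac{2}{9}y - \tfrac{7}{6} to the basis.

The other S-polynomials (S(h_1,k_3), S(h_2,k_3)) all reduce to 0 modulo the current basis, so we have a Gröbner basis.
Inter-reduce: drop elements whose leading term is divisible by another's, tail-reduce, and make monic.
Reduced Gröbner basis: {x^{2} - \tfrac{4}{3}x + \tfrac{5}{6}y - \tfrac{97}{24}, y^{2} + \tfrac{1}{2}y - \tfrac{21}{8}}.

Since the reduced bases disagree, the two ideals are not the same.
The choice of monomial ordering does not affect the verdict — as long as both bases are computed under the same ordering, their equality decides ideal equality.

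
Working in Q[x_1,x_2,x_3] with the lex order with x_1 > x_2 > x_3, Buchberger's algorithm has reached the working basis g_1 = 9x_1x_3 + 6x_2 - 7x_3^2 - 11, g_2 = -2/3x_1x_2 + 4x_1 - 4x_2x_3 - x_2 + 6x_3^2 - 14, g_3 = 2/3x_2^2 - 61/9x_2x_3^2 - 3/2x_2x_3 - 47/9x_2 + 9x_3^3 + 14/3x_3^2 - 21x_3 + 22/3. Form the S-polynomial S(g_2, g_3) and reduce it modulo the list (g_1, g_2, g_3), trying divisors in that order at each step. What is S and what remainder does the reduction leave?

S(g_2, g_3) = 61/6x_1x_2x_3^2 + 9/4x_1x_2x_3 + 11/6x_1x_2 - 27/2x_1x_3^3 - 7x_1x_3^2 + 63/2x_1x_3 - 11x_1 + 6x_2^2x_3 + 3/2x_2^2 - 9x_2x_3^2 + 21x_2; remainder on division = 0.

lcm(LM(g_2), LM(g_3)) = x_1x_2^2.
S = (lcm/LT(g_2))·g_2 − (lcm/LT(g_3))·g_3 = 61/6x_1x_2x_3^2 + 9/4x_1x_2x_3 + 11/6x_1x_2 - 27/2x_1x_3^3 - 7x_1x_3^2 + 63/2x_1x_3 - 11x_1 + 6x_2^2x_3 + 3/2x_2^2 - 9x_2x_3^2 + 21x_2.
Reduce S modulo (g_1, g_2, g_3) in that order:
  leading term x_1x_2x_3^2: subtract (61/54x_2x_3)·g_1 from 61/6x_1x_2x_3^2 + 9/4x_1x_2x_3 + 11/6x_1x_2 - 27/2x_1x_3^3 - 7x_1x_3^2 + 63/2x_1x_3 - 11x_1 + 6x_2^2x_3 + 3/2x_2^2 - 9x_2x_3^2 + 21x_2 → 9/4x_1x_2x_3 + 11/6x_1x_2 - 27/2x_1x_3^3 - 7x_1x_3^2 + 63/2x_1x_3 - 11x_1 - 7/9x_2^2x_3 + 3/2x_2^2 + 427/54x_2x_3^3 - 9x_2x_3^2 + 671/54x_2x_3 + 21x_2
  leading term x_1x_2x_3: subtract (1/4x_2)·g_1 from 9/4x_1x_2x_3 + 11/6x_1x_2 - 27/2x_1x_3^3 - 7x_1x_3^2 + 63/2x_1x_3 - 11x_1 - 7/9x_2^2x_3 + 3/2x_2^2 + 427/54x_2x_3^3 - 9x_2x_3^2 + 671/54x_2x_3 + 21x_2 → 11/6x_1x_2 - 27/2x_1x_3^3 - 7x_1x_3^2 + 63/2x_1x_3 - 11x_1 - 7/9x_2^2x_3 + 427/54x_2x_3^3 - 29/4x_2x_3^2 + 671/54x_2x_3 + 95/4x_2
  leading term x_1x_2: subtract (-11/4)·g_2 from 11/6x_1x_2 - 27/2x_1x_3^3 - 7x_1x_3^2 + 63/2x_1x_3 - 11x_1 - 7/9x_2^2x_3 + 427/54x_2x_3^3 - 29/4x_2x_3^2 + 671/54x_2x_3 + 95/4x_2 → -27/2x_1x_3^3 - 7x_1x_3^2 + 63/2x_1x_3 - 7/9x_2^2x_3 + 427/54x_2x_3^3 - 29/4x_2x_3^2 + 77/54x_2x_3 + 21x_2 + 33/2x_3^2 - 77/2
  leading term x_1x_3^3: subtract (-3/2x_3^2)·g_1 from -27/2x_1x_3^3 - 7x_1x_3^2 + 63/2x_1x_3 - 7/9x_2^2x_3 + 427/54x_2x_3^3 - 29/4x_2x_3^2 + 77/54x_2x_3 + 21x_2 + 33/2x_3^2 - 77/2 → -7x_1x_3^2 + 63/2x_1x_3 - 7/9x_2^2x_3 + 427/54x_2x_3^3 + 7/4x_2x_3^2 + 77/54x_2x_3 + 21x_2 - 21/2x_3^4 - 77/2
  leading term x_1x_3^2: subtract (-7/9x_3)·g_1 from -7x_1x_3^2 + 63/2x_1x_3 - 7/9x_2^2x_3 + 427/54x_2x_3^3 + 7/4x_2x_3^2 + 77/54x_2x_3 + 21x_2 - 21/2x_3^4 - 77/2 → 63/2x_1x_3 - 7/9x_2^2x_3 + 427/54x_2x_3^3 + 7/4x_2x_3^2 + 329/54x_2x_3 + 21x_2 - 21/2x_3^4 - 49/9x_3^3 - 77/9x_3 - 77/2
  leading term x_1x_3: subtract (7/2)·g_1 from 63/2x_1x_3 - 7/9x_2^2x_3 + 427/54x_2x_3^3 + 7/4x_2x_3^2 + 329/54x_2x_3 + 21x_2 - 21/2x_3^4 - 49/9x_3^3 - 77/9x_3 - 77/2 → -7/9x_2^2x_3 + 427/54x_2x_3^3 + 7/4x_2x_3^2 + 329/54x_2x_3 - 21/2x_3^4 - 49/9x_3^3 + 49/2x_3^2 - 77/9x_3
  leading term x_2^2x_3: subtract (-7/6x_3)·g_3 from -7/9x_2^2x_3 + 427/54x_2x_3^3 + 7/4x_2x_3^2 + 329/54x_2x_3 - 21/2x_3^4 - 49/9x_3^3 + 49/2x_3^2 - 77/9x_3 → 0
The remainder is 0, so this S-polynomial contributes no new basis element.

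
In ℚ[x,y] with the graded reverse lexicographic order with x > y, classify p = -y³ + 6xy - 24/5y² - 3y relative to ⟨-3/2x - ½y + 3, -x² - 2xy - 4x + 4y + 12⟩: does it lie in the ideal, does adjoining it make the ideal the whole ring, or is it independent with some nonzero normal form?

-y³ + 6xy - 24/5y² - 3y is independent of I; its normal form modulo I is 93/5y.

First compute the reduced Gröbner basis of I by Buchberger's algorithm.
f_1 = -3/2x - ½y + 3, LT = x.
f_2 = -x² - 2xy - 4x + 4y + 12, LT = x².

S(f_1,f_2): lcm = x². S = -5/3xy - 6x + 4y + 12.
  leading term xy: subtract (10/9y)·f_1 from -5/3xy - 6x + 4y + 12 → 5/9y² - 6x + ⅔y + 12
  leading term y²: no divisor's leading term divides it; move 5/9y² to the remainder.
  leading term x: subtract (4)·f_1 from -6x + ⅔y + 12 → 8/3y
  leading term y: no divisor's leading term divides it; move 8/3y to the remainder.
  remainder 5/9y² + 8/3y ≠ 0; add h_3 = 5/9y² + 8/3y to the basis.

S(f_1,h_3): leading monomials are coprime, so the S-polynomial reduces to 0 (Buchberger's first criterion).
S(f_2,h_3): leading monomials are coprime, so the S-polynomial reduces to 0 (Buchberger's first criterion).
Every S-polynomial of the final basis reduces to 0, so we have a Gröbner basis.
Inter-reduce: drop elements whose leading term is divisible by another's, tail-reduce, and make monic.
Reduced Gröbner basis: {y² + 24/5y, x + ⅓y - 2}.
Label its elements g_1 = y² + 24/5y, g_2 = x + ⅓y - 2.

Reduce p = -y³ + 6xy - 24/5y² - 3y modulo G:
  leading term y³: subtract (-y)·g_1 from -y³ + 6xy - 24/5y² - 3y → 6xy - 3y
  leading term xy: subtract (6y)·g_2 from 6xy - 3y → -2y² + 9y
  leading term y²: subtract (-2)·g_1 from -2y² + 9y → 93/5y
  leading term y: no divisor's leading term divides it; move 93/5y to the remainder.
  normal form = 93/5y.
The normal form is nonzero, so p ∉ I. Since p minus its normal form lies in I, I + (p) = I + (r) where r = 93/5y; decide whether this ideal is the whole ring.
Run Buchberger on G together with r (pairs among the g_i already reduce to 0 since G is a Gröbner basis):
g_1 = y² + 24/5y, LT = y².
g_2 = x + ⅓y - 2, LT = x.
r = 93/5y, LT = y.

S(g_1,g_2): leading monomials are coprime, so the S-polynomial reduces to 0 (Buchberger's first criterion).
S(g_1,r): lcm = y². S = 24/5y.
  leading term y: subtract (8/31)·r from 24/5y → 0
  remainder 0.

S(g_2,r): leading monomials are coprime, so the S-polynomial reduces to 0 (Buchberger's first criterion).
Every S-polynomial of the final basis reduces to 0, so we have a Gröbner basis.
Inter-reduce: drop elements whose leading term is divisible by another's, tail-reduce, and make monic.
Reduced Gröbner basis: {x - 2, y}.
The reduced Gröbner basis of I + (p) is {x - 2, y} ≠ {1}, a proper ideal, so the enlarged system stays consistent: p is independent of I, with normal form 93/5y.

Ideal membership is decidable via reduction modulo a Gröbner basis.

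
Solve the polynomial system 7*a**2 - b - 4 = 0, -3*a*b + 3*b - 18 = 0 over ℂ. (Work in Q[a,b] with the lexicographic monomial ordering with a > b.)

{(-1, 3), (1 - sqrt(21)*I/7, -2*sqrt(21)*I), (1 + sqrt(21)*I/7, 2*sqrt(21)*I)}

Compute a lex Gröbner basis by Buchberger's algorithm.
f_1 = 7*a**2 - b - 4, LT = a**2.
f_2 = -3*a*b + 3*b - 18, LT = a*b.

S(f_1,f_2): lcm = a**2*b. S = a*b - 6*a - 1/7*b**2 - 4/7*b.
  leading term a*b: subtract (-1/3)·f_2 from a*b - 6*a - 1/7*b**2 - 4/7*b → -6*a - 1/7*b**2 + 3/7*b - 6
  leading term a: no divisor's leading term divides it; move -6*a to the remainder.
  leading term b**2: no divisor's leading term divides it; move -1/7*b**2 to the remainder.
  leading term b: no divisor's leading term divides it; move 3/7*b to the remainder.
  leading term 1: no divisor's leading term divides it; move -6 to the remainder.
  remainder -6*a - 1/7*b**2 + 3/7*b - 6 ≠ 0; add h_3 = -6*a - 1/7*b**2 + 3/7*b - 6 to the basis.

S(f_1,h_3): lcm = a**2. S = -1/42*a*b**2 + 1/14*a*b - a - 1/7*b - 4/7.
  leading term a*b**2: subtract (1/126*b)·f_2 from -1/42*a*b**2 + 1/14*a*b - a - 1/7*b - 4/7 → 1/14*a*b - a - 1/42*b**2 - 4/7
  leading term a*b: subtract (-1/42)·f_2 from 1/14*a*b - a - 1/42*b**2 - 4/7 → -a - 1/42*b**2 + 1/14*b - 1
  leading term a: subtract (1/6)·h_3 from -a - 1/42*b**2 + 1/14*b - 1 → 0
  remainder 0.

S(f_2,h_3): lcm = a*b. S = -1/42*b**3 + 1/14*b**2 - 2*b + 6.
  leading term b**3: no divisor's leading term divides it; move -1/42*b**3 to the remainder.
  leading term b**2: no divisor's leading term divides it; move 1/14*b**2 to the remainder.
  leading term b: no divisor's leading term divides it; move -2*b to the remainder.
  leading term 1: no divisor's leading term divides it; move 6 to the remainder.
  remainder -1/42*b**3 + 1/14*b**2 - 2*b + 6 ≠ 0; add h_4 = -1/42*b**3 + 1/14*b**2 - 2*b + 6 to the basis.

S(f_1,h_4): leading monomials are coprime, so the S-polynomial reduces to 0 (Buchberger's first criterion).
S(f_2,h_4): lcm = a*b**3. S = 3*a*b**2 - 84*a*b + 252*a - b**3 + 6*b**2.
  leading term a*b**2: subtract (-b)·f_2 from 3*a*b**2 - 84*a*b + 252*a - b**3 + 6*b**2 → -84*a*b + 252*a - b**3 + 9*b**2 - 18*b
  leading term a*b: subtract (28)·f_2 from -84*a*b + 252*a - b**3 + 9*b**2 - 18*b → 252*a - b**3 + 9*b**2 - 102*b + 504
  leading term a: subtract (-42)·h_3 from 252*a - b**3 + 9*b**2 - 102*b + 504 → -b**3 + 3*b**2 - 84*b + 252
  leading term b**3: subtract (42)·h_4 from -b**3 + 3*b**2 - 84*b + 252 → 0
  remainder 0.

S(h_3,h_4): leading monomials are coprime, so the S-polynomial reduces to 0 (Buchberger's first criterion).
Every S-polynomial of the final basis reduces to 0, so we have a Gröbner basis.
Inter-reduce: drop elements whose leading term is divisible by another's, tail-reduce, and make monic.
Reduced Gröbner basis: {a + 1/42*b**2 - 1/14*b + 1, b**3 - 3*b**2 + 84*b - 252}.

Elimination: the polynomial b**3 - 3*b**2 + 84*b - 252 lies in the elimination ideal for b, so b ∈ {3, -2*sqrt(21)*I, 2*sqrt(21)*I}. For each such b, the remaining basis elements (now univariate) give the rest of the solution.
  b = 3: the earlier basis element becomes a + 1 = 0, giving a = -1 — point (-1, 3).
  b = -2*sqrt(21)*I: the earlier basis element becomes a - 1 + sqrt(21)*I/7 = 0, giving a = 1 - sqrt(21)*I/7 — point (1 - sqrt(21)*I/7, -2*sqrt(21)*I).
  b = 2*sqrt(21)*I: the earlier basis element becomes a - 1 - sqrt(21)*I/7 = 0, giving a = 1 + sqrt(21)*I/7 — point (1 + sqrt(21)*I/7, 2*sqrt(21)*I).
Substituting each solution back into the original system confirms all equations vanish.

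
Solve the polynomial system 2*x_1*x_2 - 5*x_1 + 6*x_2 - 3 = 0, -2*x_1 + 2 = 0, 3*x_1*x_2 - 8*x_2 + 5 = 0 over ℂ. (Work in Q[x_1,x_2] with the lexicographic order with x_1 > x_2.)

Compute a lex Gröbner basis by Buchberger's algorithm.
f_1 = 2*x_1*x_2 - 5*x_1 + 6*x_2 - 3, LT = x_1*x_2.
f_2 = -2*x_1 + 2, LT = x_1.
f_3 = 3*x_1*x_2 - 8*x_2 + 5, LT = x_1*x_2.

S(f_1,f_2): lcm = x_1*x_2. S = -5/2*x_1 + 4*x_2 - 3/2.
  leading term x_1: subtract (5/4)·f_2 from -5/2*x_1 + 4*x_2 - 3/2 → 4*x_2 - 4
  leading term x_2: no divisor's leading term divides it; move 4*x_2 to the remainder.
  leading term 1: no divisor's leading term divides it; move -4 to the remainder.
  remainder 4*x_2 - 4 ≠ 0; add h_4 = 4*x_2 - 4 to the basis.

The other S-polynomials (S(f_1,f_3), S(f_2,f_3), S(f_1,h_4), S(f_2,h_4), S(f_3,h_4)) all reduce to 0 modulo the current basis, so we have a Gröbner basis.
Inter-reduce: drop elements whose leading term is divisible by another's, tail-reduce, and make monic.
Reduced Gröbner basis: {x_1 - 1, x_2 - 1}.

Elimination: the polynomial x_2 - 1 lies in the elimination ideal for x_2, so x_2 ∈ {1}. For each such x_2, the remaining basis elements (now univariate) give the rest of the solution.
  x_2 = 1: the earlier basis element becomes x_1 - 1 = 0, giving x_1 = 1 — point (1, 1).

{(1, 1)}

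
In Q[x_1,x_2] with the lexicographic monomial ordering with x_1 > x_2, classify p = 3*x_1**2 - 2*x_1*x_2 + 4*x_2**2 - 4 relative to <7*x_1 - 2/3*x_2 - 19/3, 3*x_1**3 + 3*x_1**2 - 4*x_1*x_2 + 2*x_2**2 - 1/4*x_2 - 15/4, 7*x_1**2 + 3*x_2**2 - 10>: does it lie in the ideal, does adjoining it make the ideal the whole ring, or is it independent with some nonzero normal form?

Adjoining 3*x_1**2 - 2*x_1*x_2 + 4*x_2**2 - 4 makes the ideal the whole ring: the system is inconsistent.

First compute the reduced Gröbner basis of I by Buchberger's algorithm.
f_1 = 7*x_1 - 2/3*x_2 - 19/3, LT = x_1.
f_2 = 3*x_1**3 + 3*x_1**2 - 4*x_1*x_2 + 2*x_2**2 - 1/4*x_2 - 15/4, LT = x_1**3.
f_3 = 7*x_1**2 + 3*x_2**2 - 10, LT = x_1**2.

S(f_1,f_2): lcm = x_1**3. S = -2/21*x_1**2*x_2 - 40/21*x_1**2 + 4/3*x_1*x_2 - 2/3*x_2**2 + 1/12*x_2 + 5/4.
  leading term x_1**2*x_2: subtract (-2/147*x_1*x_2)·f_1 from -2/21*x_1**2*x_2 - 40/21*x_1**2 + 4/3*x_1*x_2 - 2/3*x_2**2 + 1/12*x_2 + 5/4 → -40/21*x_1**2 - 4/441*x_1*x_2**2 + 550/441*x_1*x_2 - 2/3*x_2**2 + 1/12*x_2 + 5/4
  leading term x_1**2: subtract (-40/147*x_1)·f_1 from -40/21*x_1**2 - 4/441*x_1*x_2**2 + 550/441*x_1*x_2 - 2/3*x_2**2 + 1/12*x_2 + 5/4 → -4/441*x_1*x_2**2 + 470/441*x_1*x_2 - 760/441*x_1 - 2/3*x_2**2 + 1/12*x_2 + 5/4
  leading term x_1*x_2**2: subtract (-4/3087*x_2**2)·f_1 from -4/441*x_1*x_2**2 + 470/441*x_1*x_2 - 760/441*x_1 - 2/3*x_2**2 + 1/12*x_2 + 5/4 → 470/441*x_1*x_2 - 760/441*x_1 - 8/9261*x_2**3 - 6250/9261*x_2**2 + 1/12*x_2 + 5/4
  leading term x_1*x_2: subtract (470/3087*x_2)·f_1 from 470/441*x_1*x_2 - 760/441*x_1 - 8/9261*x_2**3 - 6250/9261*x_2**2 + 1/12*x_2 + 5/4 → -760/441*x_1 - 8/9261*x_2**3 - 590/1029*x_2**2 + 38807/37044*x_2 + 5/4
  leading term x_1: subtract (-760/3087)·f_1 from -760/441*x_1 - 8/9261*x_2**3 - 590/1029*x_2**2 + 38807/37044*x_2 + 5/4 → -8/9261*x_2**3 - 590/1029*x_2**2 + 10909/12348*x_2 - 11455/37044
  leading term x_2**3: no divisor's leading term divides it; move -8/9261*x_2**3 to the remainder.
  leading term x_2**2: no divisor's leading term divides it; move -590/1029*x_2**2 to the remainder.
  leading term x_2: no divisor's leading term divides it; move 10909/12348*x_2 to the remainder.
  leading term 1: no divisor's leading term divides it; move -11455/37044 to the remainder.
  remainder -8/9261*x_2**3 - 590/1029*x_2**2 + 10909/12348*x_2 - 11455/37044 ≠ 0; add h_4 = -8/9261*x_2**3 - 590/1029*x_2**2 + 10909/12348*x_2 - 11455/37044 to the basis.

S(f_1,f_3): lcm = x_1**2. S = -2/21*x_1*x_2 - 19/21*x_1 - 3/7*x_2**2 + 10/7.
  leading term x_1*x_2: subtract (-2/147*x_2)·f_1 from -2/21*x_1*x_2 - 19/21*x_1 - 3/7*x_2**2 + 10/7 → -19/21*x_1 - 193/441*x_2**2 - 38/441*x_2 + 10/7
  leading term x_1: subtract (-19/147)·f_1 from -19/21*x_1 - 193/441*x_2**2 - 38/441*x_2 + 10/7 → -193/441*x_2**2 - 76/441*x_2 + 269/441
  leading term x_2**2: no divisor's leading term divides it; move -193/441*x_2**2 to the remainder.
  leading term x_2: no divisor's leading term divides it; move -76/441*x_2 to the remainder.
  leading term 1: no divisor's leading term divides it; move 269/441 to the remainder.
  remainder -193/441*x_2**2 - 76/441*x_2 + 269/441 ≠ 0; add h_5 = -193/441*x_2**2 - 76/441*x_2 + 269/441 to the basis.

S(f_2,f_3): lcm = x_1**3. S = x_1**2 - 3/7*x_1*x_2**2 - 4/3*x_1*x_2 + 10/7*x_1 + 2/3*x_2**2 - 1/12*x_2 - 5/4.
  leading term x_1**2: subtract (1/7*x_1)·f_1 from x_1**2 - 3/7*x_1*x_2**2 - 4/3*x_1*x_2 + 10/7*x_1 + 2/3*x_2**2 - 1/12*x_2 - 5/4 → -3/7*x_1*x_2**2 - 26/21*x_1*x_2 + 7/3*x_1 + 2/3*x_2**2 - 1/12*x_2 - 5/4
  leading term x_1*x_2**2: subtract (-3/49*x_2**2)·f_1 from -3/7*x_1*x_2**2 - 26/21*x_1*x_2 + 7/3*x_1 + 2/3*x_2**2 - 1/12*x_2 - 5/4 → -26/21*x_1*x_2 + 7/3*x_1 - 2/49*x_2**3 + 41/147*x_2**2 - 1/12*x_2 - 5/4
  leading term x_1*x_2: subtract (-26/147*x_2)·f_1 from -26/21*x_1*x_2 + 7/3*x_1 - 2/49*x_2**3 + 41/147*x_2**2 - 1/12*x_2 - 5/4 → 7/3*x_1 - 2/49*x_2**3 + 71/441*x_2**2 - 2123/1764*x_2 - 5/4
  leading term x_1: subtract (1/3)·f_1 from 7/3*x_1 - 2/49*x_2**3 + 71/441*x_2**2 - 2123/1764*x_2 - 5/4 → -2/49*x_2**3 + 71/441*x_2**2 - 577/588*x_2 + 31/36
  leading term x_2**3: subtract (189/4)·h_4 from -2/49*x_2**3 + 71/441*x_2**2 - 577/588*x_2 + 31/36 → 24037/882*x_2**2 - 100489/2352*x_2 + 109171/7056
  leading term x_2**2: subtract (-24037/386)·h_5 from 24037/882*x_2**2 - 100489/2352*x_2 + 109171/7056 → -10399661/194544*x_2 + 10399661/194544
  leading term x_2: no divisor's leading term divides it; move -10399661/194544*x_2 to the remainder.
  leading term 1: no divisor's leading term divides it; move 10399661/194544 to the remainder.
  remainder -10399661/194544*x_2 + 10399661/194544 ≠ 0; add h_6 = -10399661/194544*x_2 + 10399661/194544 to the basis.

The other S-polynomials (S(f_1,h_4), S(f_2,h_4), S(f_3,h_4), S(f_1,h_5), S(f_2,h_5), S(f_3,h_5), S(h_4,h_5), S(f_1,h_6), S(f_2,h_6), S(f_3,h_6), S(h_4,h_6), S(h_5,h_6)) all reduce to 0 modulo the current basis, so we have a Gröbner basis.
Inter-reduce: drop elements whose leading term is divisible by another's, tail-reduce, and make monic.
Reduced Gröbner basis: {x_1 - 1, x_2 - 1}.
Label its elements g_1 = x_1 - 1, g_2 = x_2 - 1.

Reduce p = 3*x_1**2 - 2*x_1*x_2 + 4*x_2**2 - 4 modulo G:
  leading term x_1**2: subtract (3*x_1)·g_1 from 3*x_1**2 - 2*x_1*x_2 + 4*x_2**2 - 4 → -2*x_1*x_2 + 3*x_1 + 4*x_2**2 - 4
  leading term x_1*x_2: subtract (-2*x_2)·g_1 from -2*x_1*x_2 + 3*x_1 + 4*x_2**2 - 4 → 3*x_1 + 4*x_2**2 - 2*x_2 - 4
  leading term x_1: subtract (3)·g_1 from 3*x_1 + 4*x_2**2 - 2*x_2 - 4 → 4*x_2**2 - 2*x_2 - 1
  leading term x_2**2: subtract (4*x_2)·g_2 from 4*x_2**2 - 2*x_2 - 1 → 2*x_2 - 1
  leading term x_2: subtract (2)·g_2 from 2*x_2 - 1 → 1
  leading term 1: no divisor's leading term divides it; move 1 to the remainder.
  normal form = 1.
The normal form is nonzero, so p ∉ I. Since p minus its normal form lies in I, I + (p) = I + (r) where r = 1; decide whether this ideal is the whole ring.
Here r = 1 is a nonzero constant, hence a unit: 1 ∈ I + (p), the Gröbner basis of I + (p) is {1}, and the enlarged system has no common solution — adjoining p is inconsistent.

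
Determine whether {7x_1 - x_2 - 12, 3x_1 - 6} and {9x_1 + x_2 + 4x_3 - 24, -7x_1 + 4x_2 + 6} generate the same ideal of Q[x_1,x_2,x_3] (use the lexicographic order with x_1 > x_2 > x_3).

Equality of ideals is decidable: compute both reduced Gröbner bases (unique for the ordering) and check whether they agree.
Buchberger on the first generating set:
f_1 = 7x_1 - x_2 - 12, LT = x_1.
f_2 = 3x_1 - 6, LT = x_1.

S(f_1,f_2): lcm = x_1. S = -1/7x_2 + 2/7.
  leading term x_2: no divisor's leading term divides it; move -1/7x_2 to the remainder.
  leading term 1: no divisor's leading term divides it; move 2/7 to the remainder.
  remainder -1/7x_2 + 2/7 ≠ 0; add g_3 = -1/7x_2 + 2/7 to the basis.

The other S-polynomials (S(f_1,g_3), S(f_2,g_3)) all reduce to 0 modulo the current basis, so we have a Gröbner basis.
Inter-reduce: drop elements whose leading term is divisible by another's, tail-reduce, and make monic.
Reduced Gröbner basis: {x_1 - 2, x_2 - 2}.

Buchberger on the second generating set:
h_1 = 9x_1 + x_2 + 4x_3 - 24, LT = x_1.
h_2 = -7x_1 + 4x_2 + 6, LT = x_1.

S(h_1,h_2): lcm = x_1. S = 43/63x_2 + 4/9x_3 - 38/21.
  leading term x_2: no divisor's leading term divides it; move 43/63x_2 to the remainder.
  leading term x_3: no divisor's leading term divides it; move 4/9x_3 to the remainder.
  leading term 1: no divisor's leading term divides it; move -38/21 to the remainder.
  remainder 43/63x_2 + 4/9x_3 - 38/21 ≠ 0; add k_3 = 43/63x_2 + 4/9x_3 - 38/21 to the basis.

The other S-polynomials (S(h_1,k_3), S(h_2,k_3)) all reduce to 0 modulo the current basis, so we have a Gröbner basis.
Inter-reduce: drop elements whose leading term is divisible by another's, tail-reduce, and make monic.
Reduced Gröbner basis: {x_1 + 16/43x_3 - 102/43, x_2 + 28/43x_3 - 114/43}.

These differ, so the ideals are not equal.
The same test decides containment: I ⊆ J iff every generator of I reduces to 0 modulo a Gröbner basis of J.

No, the ideals differ.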